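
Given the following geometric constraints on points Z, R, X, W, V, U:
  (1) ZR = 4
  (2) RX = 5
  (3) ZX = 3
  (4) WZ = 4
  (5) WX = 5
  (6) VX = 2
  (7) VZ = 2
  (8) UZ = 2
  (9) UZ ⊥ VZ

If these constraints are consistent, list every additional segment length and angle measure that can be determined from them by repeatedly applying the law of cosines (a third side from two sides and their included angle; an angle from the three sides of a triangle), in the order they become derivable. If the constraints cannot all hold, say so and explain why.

The constraints are consistent. Derivable facts, in order:
After 1 step:
- VU = 2·√2
- ∠RXZ = 53.13°
- ∠RZX = 90°
- ∠VXZ = 41.41°
- ∠VZX = 41.41°
- ∠WXZ = 53.13°
- ∠WZX = 90°
- ∠XRZ = 36.87°
- ∠XVZ = 97.18°
- ∠XWZ = 36.87°
After 2 steps:
- ∠UVZ = 45°
- ∠VUZ = 45°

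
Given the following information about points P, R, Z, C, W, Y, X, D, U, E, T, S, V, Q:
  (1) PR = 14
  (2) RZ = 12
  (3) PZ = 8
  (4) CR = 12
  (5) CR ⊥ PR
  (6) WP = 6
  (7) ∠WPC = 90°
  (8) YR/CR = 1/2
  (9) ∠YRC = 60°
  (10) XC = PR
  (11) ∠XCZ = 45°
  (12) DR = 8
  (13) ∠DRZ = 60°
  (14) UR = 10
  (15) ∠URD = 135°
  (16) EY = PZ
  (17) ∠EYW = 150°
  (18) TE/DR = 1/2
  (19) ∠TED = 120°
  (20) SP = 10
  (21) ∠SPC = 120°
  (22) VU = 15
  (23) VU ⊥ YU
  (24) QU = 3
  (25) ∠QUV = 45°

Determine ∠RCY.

From the given relations: YR = 1/2·CR = 1/2·12 = 6.
Step 1: By the law of cosines on triangle CRY: CY² = 12² + 6² − 2·12·6·cos(60°) = 108, so CY = 6·√3.
Step 2: By the inverse law of cosines on triangle RCY: cos(∠RCY) = (12² + (6·√3)² − 6²) / (2·12·6·√3) = 216/249.42 = 0.866, so ∠RCY = 30°.

Therefore, the measure of angle ∠RCY = 30°.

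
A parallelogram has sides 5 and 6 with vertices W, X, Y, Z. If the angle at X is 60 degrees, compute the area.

Area = 5 * 6 * sin(60°) = 30 * sqrt(3)/2 = 15*sqrt(3)

15*sqrt(3)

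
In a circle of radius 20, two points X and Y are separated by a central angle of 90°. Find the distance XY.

Chord = 2(20) sin(45°) = 20*sqrt(2)

20*sqrt(2)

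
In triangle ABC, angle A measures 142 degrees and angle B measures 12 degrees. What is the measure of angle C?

angle C = 180 - 142 - 12 = 26 degrees.

26 degrees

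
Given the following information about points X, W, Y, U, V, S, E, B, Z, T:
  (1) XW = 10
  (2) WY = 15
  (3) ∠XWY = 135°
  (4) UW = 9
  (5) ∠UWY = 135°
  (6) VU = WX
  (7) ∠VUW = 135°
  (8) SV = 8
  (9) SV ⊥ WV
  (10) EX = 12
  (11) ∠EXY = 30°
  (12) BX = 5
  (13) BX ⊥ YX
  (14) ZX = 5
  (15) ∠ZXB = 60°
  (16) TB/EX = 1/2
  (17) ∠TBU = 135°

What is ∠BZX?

Step 1: By the law of cosines on triangle ZXB: ZB² = 5² + 5² − 2·5·5·cos(60°) = 25, so ZB = 5.
Step 2: By the inverse law of cosines on triangle BZX: cos(∠BZX) = (5² + 5² − 5²) / (2·5·5) = 25/50 = 0.5, so ∠BZX = 60°.

Therefore, the measure of angle ∠BZX = 60°.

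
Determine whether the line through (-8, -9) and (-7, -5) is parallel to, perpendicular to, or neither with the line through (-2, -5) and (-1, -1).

Slope of line 1: m1 = (-5 - -9)/(-7 - -8) = 4/1 = 4
Slope of line 2: m2 = (-1 - -5)/(-1 - -2) = 4/1 = 4
Since m1 = m2 = 4, the lines are parallel.

Parallel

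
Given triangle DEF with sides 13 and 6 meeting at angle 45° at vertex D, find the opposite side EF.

By the law of cosines: EF^2 = DE^2 + DF^2 - 2*DE*DF*cos(D)
EF^2 = 13^2 + 6^2 - 2*13*6*cos(45°)
EF^2 = 169 + 36 - 156*(sqrt(2)/2)
EF^2 = 205 - 78*sqrt(2)
EF = sqrt(205 - 78*sqrt(2))

sqrt(205 - 78*sqrt(2))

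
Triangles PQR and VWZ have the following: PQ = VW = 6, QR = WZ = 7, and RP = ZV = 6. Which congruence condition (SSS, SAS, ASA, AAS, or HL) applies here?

The given information matches SSS: All three pairs of corresponding sides are equal (Side-Side-Side).

SSS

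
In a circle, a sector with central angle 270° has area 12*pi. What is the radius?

Sector area A = πr² × θ/360, so r² = 360A / (πθ).
r² = 360 × 12*pi / (π × 270)
r² = 16
r = 4

4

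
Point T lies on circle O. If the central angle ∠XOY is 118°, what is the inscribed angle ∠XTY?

An inscribed angle intercepts an arc from a point on the circle, while the central angle intercepts the same arc from the center.
The inscribed angle is always half the central angle: 118° / 2 = 59°.

59°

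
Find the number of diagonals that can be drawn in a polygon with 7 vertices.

Each of the 7 vertices connects to 4 non-adjacent vertices via diagonals.
Total connections = 7 × 4 = 28, but each diagonal is counted twice.
Number of diagonals = 28 / 2 = 14.

14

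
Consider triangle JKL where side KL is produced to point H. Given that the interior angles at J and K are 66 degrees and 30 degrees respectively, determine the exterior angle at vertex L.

Exterior angle = 66 + 30 = 96 degrees (exterior angle theorem).

96 degrees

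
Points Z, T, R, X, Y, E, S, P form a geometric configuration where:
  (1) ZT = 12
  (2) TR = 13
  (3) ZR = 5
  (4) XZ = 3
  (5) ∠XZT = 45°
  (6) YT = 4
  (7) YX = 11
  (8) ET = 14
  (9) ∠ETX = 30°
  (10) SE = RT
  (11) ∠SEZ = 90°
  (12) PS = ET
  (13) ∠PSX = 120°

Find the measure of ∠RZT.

Step 1: By the inverse law of cosines on triangle RZT: cos(∠RZT) = (5² + 12² − 13²) / (2·5·12) = 0/120 = 0, so ∠RZT = 90°.

Therefore, the measure of angle ∠RZT = 90°.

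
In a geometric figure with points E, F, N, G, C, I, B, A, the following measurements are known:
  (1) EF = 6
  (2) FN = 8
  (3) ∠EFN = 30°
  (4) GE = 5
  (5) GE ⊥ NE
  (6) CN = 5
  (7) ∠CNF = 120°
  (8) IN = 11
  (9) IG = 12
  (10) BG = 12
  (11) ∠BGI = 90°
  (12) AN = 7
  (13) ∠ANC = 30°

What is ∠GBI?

Step 1: By the law of cosines on triangle BGI: BI² = 12² + 12² − 2·12·12·cos(90°) = 288, so BI = 12·√2.
Step 2: By the inverse law of cosines on triangle GBI: cos(∠GBI) = (12² + (12·√2)² − 12²) / (2·12·12·√2) = 288/407.29 = 0.7071, so ∠GBI = 45°.

Therefore, the measure of angle ∠GBI = 45°.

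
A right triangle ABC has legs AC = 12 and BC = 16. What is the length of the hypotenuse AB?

By the Pythagorean theorem: AB^2 = AC^2 + BC^2
AB^2 = 12^2 + 16^2 = 144 + 256 = 400
AB = sqrt(400) = 20

20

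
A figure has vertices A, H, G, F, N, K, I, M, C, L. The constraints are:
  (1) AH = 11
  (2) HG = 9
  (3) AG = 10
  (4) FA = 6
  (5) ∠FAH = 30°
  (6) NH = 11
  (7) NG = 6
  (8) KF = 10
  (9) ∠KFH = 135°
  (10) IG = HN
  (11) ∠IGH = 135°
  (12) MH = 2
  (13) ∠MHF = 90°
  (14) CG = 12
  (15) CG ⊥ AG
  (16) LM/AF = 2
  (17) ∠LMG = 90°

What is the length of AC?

Step 1: By the law of cosines on triangle AGC: AC² = 10² + 12² − 2·10·12·cos(90°) = 244, so AC = 2·√61.

Therefore, the length of AC = 2·√61.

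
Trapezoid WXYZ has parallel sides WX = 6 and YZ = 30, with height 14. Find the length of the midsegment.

The midsegment (median) of a trapezoid connects the midpoints of the non-parallel sides.
Its length is the average of the two bases: (6 + 30) / 2 = 18.

18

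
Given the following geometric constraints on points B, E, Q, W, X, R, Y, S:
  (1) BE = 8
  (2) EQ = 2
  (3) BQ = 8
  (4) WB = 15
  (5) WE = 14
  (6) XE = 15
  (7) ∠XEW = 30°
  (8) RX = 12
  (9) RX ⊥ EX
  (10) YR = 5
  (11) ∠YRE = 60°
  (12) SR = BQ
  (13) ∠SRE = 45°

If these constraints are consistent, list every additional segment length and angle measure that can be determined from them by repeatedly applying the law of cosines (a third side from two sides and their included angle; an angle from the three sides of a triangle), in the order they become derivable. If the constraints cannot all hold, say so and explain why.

The constraints are consistent. Derivable facts, in order:
After 1 step:
- ER = 3·√41
- WX ≈ 7.57
- ∠BEQ = 82.82°
- ∠BEW = 81.01°
- ∠BQE = 82.82°
- ∠BWE = 31.79°
- ∠EBQ = 14.36°
- ∠EBW = 67.2°
After 2 steps:
- ES ≈ 14.69
- EY ≈ 17.26
- ∠ERX = 51.34°
- ∠EWX = 82.33°
- ∠EXW = 67.67°
- ∠REX = 38.66°
After 3 steps:
- ∠ESR = 112.34°
- ∠EYR = 105.47°
- ∠RES = 22.66°
- ∠REY = 14.53°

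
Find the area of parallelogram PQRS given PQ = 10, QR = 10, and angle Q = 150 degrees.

Area = 10 * 10 * sin(150°) = 100 * 1/2 = 50

50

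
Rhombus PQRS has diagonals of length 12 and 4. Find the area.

Area of a rhombus = (d1 * d2) / 2
Area = (12 * 4) / 2
Area = 48 / 2
Area = 24

24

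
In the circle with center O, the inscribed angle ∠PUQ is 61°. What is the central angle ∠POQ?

The inscribed angle theorem states that a central angle is always twice any inscribed angle that subtends the same arc.
Since the inscribed angle is 61°, the central angle = 2 × 61° = 122°.

122°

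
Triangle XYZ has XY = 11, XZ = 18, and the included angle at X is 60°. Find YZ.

Law of cosines: YZ^2 = 11^2 + 18^2 - 2(11)(18)cos(60°) = 247, so YZ = sqrt(247).

sqrt(247)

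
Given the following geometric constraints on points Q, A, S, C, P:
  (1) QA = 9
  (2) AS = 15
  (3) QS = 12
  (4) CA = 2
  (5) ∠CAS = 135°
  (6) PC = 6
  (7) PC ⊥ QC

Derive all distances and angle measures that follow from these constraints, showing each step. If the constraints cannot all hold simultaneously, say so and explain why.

The constraints are consistent.

Step 1: From SA = 15, AC = 2, and ∠SAC = 135°, by the law of cosines:
  SC² = SA² + AC² - 2·SA·AC·cos(135°) = 225 + 4 + 42.43 = 271.4
  SC ≈ 16.48

Step 2: From QA = 9, QS = 12, AS = 15, by the inverse law of cosines:
  cos(∠AQS) = (QA² + QS² - AS²) / (2·QA·QS)
  ∠AQS = 90°

Step 3: From AQ = 9, AS = 15, QS = 12, by the inverse law of cosines:
  cos(∠QAS) = (AQ² + AS² - QS²) / (2·AQ·AS)
  ∠QAS = 53.13°

Step 4: From SA = 15, SQ = 12, AQ = 9, by the inverse law of cosines:
  cos(∠ASQ) = (SA² + SQ² - AQ²) / (2·SA·SQ)
  ∠ASQ = 36.87°

Step 5: From SA = 15, SC = 16.48, AC = 2, by the inverse law of cosines:
  cos(∠ASC) = (SA² + SC² - AC²) / (2·SA·SC)
  ∠ASC = 4.92°

Step 6: From CA = 2, CS = 16.48, AS = 15, by the inverse law of cosines:
  cos(∠ACS) = (CA² + CS² - AS²) / (2·CA·CS)
  ∠ACS = 40.08°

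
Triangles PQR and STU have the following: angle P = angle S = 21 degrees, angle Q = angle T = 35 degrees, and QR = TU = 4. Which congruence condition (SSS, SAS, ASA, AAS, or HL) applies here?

The given information matches AAS: Two pairs of corresponding angles and a non-included side are equal (Angle-Angle-Side).

AAS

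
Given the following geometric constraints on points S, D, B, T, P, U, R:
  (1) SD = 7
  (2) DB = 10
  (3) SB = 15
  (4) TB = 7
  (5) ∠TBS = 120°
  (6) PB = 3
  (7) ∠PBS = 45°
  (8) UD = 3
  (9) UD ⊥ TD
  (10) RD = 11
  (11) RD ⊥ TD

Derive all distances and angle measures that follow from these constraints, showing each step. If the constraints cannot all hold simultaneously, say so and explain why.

The constraints are consistent.

Step 1: From SB = 15, BT = 7, and ∠SBT = 120°, by the law of cosines:
  ST² = SB² + BT² - 2·SB·BT·cos(120°) = 225 + 49 + 105 = 379
  ST ≈ 19.47

Step 2: From SB = 15, BP = 3, and ∠SBP = 45°, by the law of cosines:
  SP² = SB² + BP² - 2·SB·BP·cos(45°) = 225 + 9 - 63.64 = 170.4
  SP ≈ 13.05

Step 3: From SB = 15, SD = 7, BD = 10, by the inverse law of cosines:
  cos(∠BSD) = (SB² + SD² - BD²) / (2·SB·SD)
  ∠BSD = 34.05°

Step 4: From DB = 10, DS = 7, BS = 15, by the inverse law of cosines:
  cos(∠BDS) = (DB² + DS² - BS²) / (2·DB·DS)
  ∠BDS = 122.88°

Step 5: From BD = 10, BS = 15, DS = 7, by the inverse law of cosines:
  cos(∠DBS) = (BD² + BS² - DS²) / (2·BD·BS)
  ∠DBS = 23.07°

Step 6: From SB = 15, SP = 13.05, BP = 3, by the inverse law of cosines:
  cos(∠BSP) = (SB² + SP² - BP²) / (2·SB·SP)
  ∠BSP = 9.35°

Step 7: From SB = 15, ST = 19.47, BT = 7, by the inverse law of cosines:
  cos(∠BST) = (SB² + ST² - BT²) / (2·SB·ST)
  ∠BST = 18.14°

Step 8: From TB = 7, TS = 19.47, BS = 15, by the inverse law of cosines:
  cos(∠BTS) = (TB² + TS² - BS²) / (2·TB·TS)
  ∠BTS = 41.86°

Step 9: From PB = 3, PS = 13.05, BS = 15, by the inverse law of cosines:
  cos(∠BPS) = (PB² + PS² - BS²) / (2·PB·PS)
  ∠BPS = 125.65°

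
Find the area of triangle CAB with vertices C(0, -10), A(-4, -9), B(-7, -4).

The Shoelace formula computes the area from vertex coordinates by summing cross products.
For vertices (0,-10), (-4,-9), (-7,-4):
Signed sum = 0*-9 - -4*-10 + -4*-4 - -7*-9 + -7*-10 - 0*-4
= -40 + -47 + 70 = -17
Area = (1/2)|-17| = 17/2.

17/2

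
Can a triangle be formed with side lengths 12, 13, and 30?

The longest side is 30. The other two sides sum to 12 + 13 = 25.
Since 25 ≤ 30, the two shorter sides cannot reach around to close the triangle.

No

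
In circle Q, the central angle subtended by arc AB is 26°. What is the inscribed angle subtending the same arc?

By the inscribed angle theorem, the inscribed angle is half the central angle.
Inscribed angle = 26° / 2 = 13°

13°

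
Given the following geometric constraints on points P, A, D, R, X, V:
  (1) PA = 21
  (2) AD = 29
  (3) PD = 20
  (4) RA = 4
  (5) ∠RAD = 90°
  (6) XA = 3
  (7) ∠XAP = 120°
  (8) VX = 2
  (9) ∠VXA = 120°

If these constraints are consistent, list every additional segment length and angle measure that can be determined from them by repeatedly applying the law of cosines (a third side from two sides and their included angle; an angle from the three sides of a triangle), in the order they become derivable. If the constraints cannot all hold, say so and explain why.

The constraints are consistent. Derivable facts, in order:
After 1 step:
- AV = √19
- DR ≈ 29.27
- PX = 3·√57
- ∠ADP = 46.4°
- ∠APD = 90°
- ∠DAP = 43.6°
After 2 steps:
- ∠ADR = 7.85°
- ∠APX = 6.59°
- ∠ARD = 82.15°
- ∠AVX = 36.59°
- ∠AXP = 53.41°
- ∠VAX = 23.41°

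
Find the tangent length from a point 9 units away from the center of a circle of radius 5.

The tangent, radius, and line from the external point to the center form a right triangle.
The right angle is where the tangent meets the radius.
By the Pythagorean theorem: tangent² + 5² = 9²
tangent² = 81 - 25 = 56
tangent = 2*sqrt(14)

2*sqrt(14)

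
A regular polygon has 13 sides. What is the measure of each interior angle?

Each interior angle of a regular n-gon is (n - 2) * 180 / n.
For n = 13: (13 - 2) * 180 / 13 = 1980/13 = 1980/13 degrees.

1980/13 degrees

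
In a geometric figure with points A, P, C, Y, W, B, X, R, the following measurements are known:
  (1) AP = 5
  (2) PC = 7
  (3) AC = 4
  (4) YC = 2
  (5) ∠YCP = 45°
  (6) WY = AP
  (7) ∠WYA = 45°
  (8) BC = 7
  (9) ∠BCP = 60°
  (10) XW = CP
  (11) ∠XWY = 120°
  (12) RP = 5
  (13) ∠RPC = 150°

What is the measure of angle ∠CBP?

Step 1: By the law of cosines on triangle BCP: BP² = 7² + 7² − 2·7·7·cos(60°) = 49, so BP = 7.
Step 2: By the inverse law of cosines on triangle CBP: cos(∠CBP) = (7² + 7² − 7²) / (2·7·7) = 49/98 = 0.5, so ∠CBP = 60°.

Therefore, the measure of angle ∠CBP = 60°.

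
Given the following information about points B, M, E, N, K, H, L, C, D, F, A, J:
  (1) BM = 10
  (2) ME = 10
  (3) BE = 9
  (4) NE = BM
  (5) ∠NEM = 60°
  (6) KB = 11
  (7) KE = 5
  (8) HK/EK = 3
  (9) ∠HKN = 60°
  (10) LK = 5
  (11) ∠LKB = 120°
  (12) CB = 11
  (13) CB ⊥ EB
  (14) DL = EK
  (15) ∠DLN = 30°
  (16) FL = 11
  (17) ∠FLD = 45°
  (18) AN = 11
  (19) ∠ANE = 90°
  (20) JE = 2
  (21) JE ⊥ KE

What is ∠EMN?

From the given relations: NE = BM = 10.
Step 1: By the law of cosines on triangle MEN: MN² = 10² + 10² − 2·10·10·cos(60°) = 100, so MN = 10.
Step 2: By the inverse law of cosines on triangle EMN: cos(∠EMN) = (10² + 10² − 10²) / (2·10·10) = 100/200 = 0.5, so ∠EMN = 60°.

Therefore, the measure of angle ∠EMN = 60°.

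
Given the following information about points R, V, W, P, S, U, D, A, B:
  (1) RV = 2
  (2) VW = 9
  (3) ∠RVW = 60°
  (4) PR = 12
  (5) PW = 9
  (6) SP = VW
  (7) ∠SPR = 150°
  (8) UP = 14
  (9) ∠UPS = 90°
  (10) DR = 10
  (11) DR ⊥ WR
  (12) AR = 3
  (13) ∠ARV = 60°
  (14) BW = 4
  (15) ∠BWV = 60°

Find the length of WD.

Step 1: By the law of cosines on triangle RVW: RW² = 2² + 9² − 2·2·9·cos(60°) = 67, so RW = √67.
Step 2: By the law of cosines on triangle WRD: WD² = √67² + 10² − 2·√67·10·cos(90°) = 167, so WD = √167.

Therefore, the length of WD = √167.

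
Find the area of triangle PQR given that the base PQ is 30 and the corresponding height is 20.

A triangle's area is half the area of a rectangle with the same base and height.
Area = (1/2) * 30 * 20 = 300.

300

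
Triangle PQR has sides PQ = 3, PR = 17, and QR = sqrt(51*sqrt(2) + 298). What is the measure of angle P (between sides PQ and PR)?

cos(P) = (3² + 17² - (sqrt(51*sqrt(2) + 298))²) / (2 × 3 × 17) = -sqrt(2)/2, so P = arccos(-sqrt(2)/2) = 135°.

135°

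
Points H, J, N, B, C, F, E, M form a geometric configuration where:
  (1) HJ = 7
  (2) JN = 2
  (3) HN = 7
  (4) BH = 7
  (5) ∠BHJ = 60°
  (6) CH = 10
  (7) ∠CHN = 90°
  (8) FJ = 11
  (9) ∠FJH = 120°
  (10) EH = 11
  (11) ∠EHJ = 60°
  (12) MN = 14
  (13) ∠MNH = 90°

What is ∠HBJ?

Step 1: By the law of cosines on triangle BHJ: BJ² = 7² + 7² − 2·7·7·cos(60°) = 49, so BJ = 7.
Step 2: By the inverse law of cosines on triangle HBJ: cos(∠HBJ) = (7² + 7² − 7²) / (2·7·7) = 49/98 = 0.5, so ∠HBJ = 60°.

Therefore, the measure of angle ∠HBJ = 60°.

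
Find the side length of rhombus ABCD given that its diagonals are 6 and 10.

The diagonals of a rhombus bisect each other at right angles.
Half-diagonals: 6/2 = 3 and 10/2 = 5
side = sqrt(3^2 + 5^2)
side = sqrt(9 + 25)
side = sqrt(34)

sqrt(34)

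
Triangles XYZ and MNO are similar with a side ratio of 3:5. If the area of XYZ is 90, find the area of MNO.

Area ratio = (3/5)^2 = 9/25. Area of MNO = 90 * 25/9 = 250.

250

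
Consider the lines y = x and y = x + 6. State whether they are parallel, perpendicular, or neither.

Slope of line 1: m1 = 1
Slope of line 2: m2 = 1
Two lines are parallel if and only if they have equal slopes (or both are vertical).
Here m1 = m2 = 1, confirming the lines are parallel.

Parallel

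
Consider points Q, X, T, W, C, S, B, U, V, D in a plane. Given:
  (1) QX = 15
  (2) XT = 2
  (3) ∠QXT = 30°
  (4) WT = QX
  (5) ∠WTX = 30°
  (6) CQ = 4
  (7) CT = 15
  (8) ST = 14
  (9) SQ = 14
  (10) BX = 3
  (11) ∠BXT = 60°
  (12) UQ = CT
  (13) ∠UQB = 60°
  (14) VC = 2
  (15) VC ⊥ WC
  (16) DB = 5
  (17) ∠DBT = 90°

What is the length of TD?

Step 1: By the law of cosines on triangle BXT: BT² = 3² + 2² − 2·3·2·cos(60°) = 7, so BT = √7.
Step 2: By the law of cosines on triangle TBD: TD² = √7² + 5² − 2·√7·5·cos(90°) = 32, so TD = 4·√2.

Therefore, the length of TD = 4·√2.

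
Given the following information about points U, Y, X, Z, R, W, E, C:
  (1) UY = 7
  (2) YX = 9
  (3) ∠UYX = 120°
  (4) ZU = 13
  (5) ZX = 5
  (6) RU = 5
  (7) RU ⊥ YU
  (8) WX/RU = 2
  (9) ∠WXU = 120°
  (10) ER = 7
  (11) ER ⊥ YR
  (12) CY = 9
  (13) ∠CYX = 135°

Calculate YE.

Step 1: By the law of cosines on triangle RUY: RY² = 5² + 7² − 2·5·7·cos(90°) = 74, so RY = √74.
Step 2: By the law of cosines on triangle YRE: YE² = √74² + 7² − 2·√74·7·cos(90°) = 123, so YE = √123.

Therefore, the length of YE = √123.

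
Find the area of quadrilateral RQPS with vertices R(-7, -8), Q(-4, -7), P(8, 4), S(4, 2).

Shoelace: sum of cross terms = 39, Area = (1/2)|39| = 39/2

39/2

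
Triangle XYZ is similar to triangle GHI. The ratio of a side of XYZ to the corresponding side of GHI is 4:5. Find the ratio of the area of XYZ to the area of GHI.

The ratio of areas of similar triangles equals the square of the side ratio.
Side ratio = 4:5
Area ratio = (4/5)^2 = 16/25 = 16:25

16:25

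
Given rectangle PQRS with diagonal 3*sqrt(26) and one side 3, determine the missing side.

Using the Pythagorean theorem: d^2 = a^2 + b^2
b^2 = d^2 - a^2
b^2 = 234 - 9
b^2 = 225
b = sqrt(225) = 15

15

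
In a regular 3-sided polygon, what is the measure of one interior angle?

Each interior angle of a regular n-gon is (n - 2) * 180 / n.
For n = 3: (3 - 2) * 180 / 3 = 180/3 = 60 degrees.

60 degrees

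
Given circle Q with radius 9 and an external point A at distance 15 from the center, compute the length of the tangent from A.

Let T be the point of tangency. Then QT ⊥ AT (radius ⊥ tangent).
In right triangle QTA: QA² = QT² + AT²
15² = 9² + AT²
AT² = 144, AT = 12

12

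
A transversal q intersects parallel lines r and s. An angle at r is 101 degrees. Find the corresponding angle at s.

Corresponding angles are equal: 101 degrees.

101 degrees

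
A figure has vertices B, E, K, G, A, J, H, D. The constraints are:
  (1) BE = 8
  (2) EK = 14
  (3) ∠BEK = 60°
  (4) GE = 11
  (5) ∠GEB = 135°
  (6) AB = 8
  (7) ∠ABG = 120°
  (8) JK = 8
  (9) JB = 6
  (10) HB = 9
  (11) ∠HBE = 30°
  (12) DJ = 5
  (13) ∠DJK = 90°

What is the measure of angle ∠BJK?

Step 1: By the law of cosines on triangle BEK: BK² = 8² + 14² − 2·8·14·cos(60°) = 148, so BK = 2·√37.
Step 2: By the inverse law of cosines on triangle BJK: cos(∠BJK) = (6² + 8² − (2·√37)²) / (2·6·8) = -48/96 = -0.5, so ∠BJK = 120°.

Therefore, the measure of angle ∠BJK = 120°.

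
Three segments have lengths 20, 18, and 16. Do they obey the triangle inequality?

Sort the sides: 16, 18, 20.
It suffices to check that the sum of the two smallest exceeds the largest:
16 + 18 = 34 > 20. ✓
Yes, a valid triangle can be formed.

Yes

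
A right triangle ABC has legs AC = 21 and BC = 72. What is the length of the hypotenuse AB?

By the Pythagorean theorem: AB^2 = AC^2 + BC^2
AB^2 = 21^2 + 72^2 = 441 + 5184 = 5625
AB = sqrt(5625) = 75

75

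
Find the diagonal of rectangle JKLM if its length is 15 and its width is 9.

A rectangle's diagonal splits it into two right triangles, with the diagonal as the hypotenuse.
By the Pythagorean theorem, d^2 = 15^2 + 9^2 = 306.
Therefore d = sqrt(306) = 3*sqrt(34).

3*sqrt(34)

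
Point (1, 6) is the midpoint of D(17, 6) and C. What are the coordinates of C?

Using the midpoint formula: M = ((x1 + x2)/2, (y1 + y2)/2)
We know M = (1, 6) and D = (17, 6)
For x: 1 = (17 + x2)/2, so x2 = 2*1 - 17 = -15
For y: 6 = (6 + y2)/2, so y2 = 2*6 - 6 = 6
C = (-15, 6)

(-15, 6)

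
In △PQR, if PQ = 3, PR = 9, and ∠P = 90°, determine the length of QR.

Since angle P = 90°, this is a right triangle and the law of cosines reduces to the Pythagorean theorem.
QR^2 = 3^2 + 9^2 = 90
QR = 3*sqrt(10)

3*sqrt(10)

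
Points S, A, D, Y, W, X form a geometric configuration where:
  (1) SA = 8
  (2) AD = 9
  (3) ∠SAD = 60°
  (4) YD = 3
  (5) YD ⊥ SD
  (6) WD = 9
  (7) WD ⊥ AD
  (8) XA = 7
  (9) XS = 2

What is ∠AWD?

Step 1: By the law of cosines on triangle WDA: WA² = 9² + 9² − 2·9·9·cos(90°) = 162, so WA = 9·√2.
Step 2: By the inverse law of cosines on triangle AWD: cos(∠AWD) = ((9·√2)² + 9² − 9²) / (2·9·√2·9) = 162/229.1 = 0.7071, so ∠AWD = 45°.

Therefore, the measure of angle ∠AWD = 45°.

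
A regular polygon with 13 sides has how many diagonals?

The number of diagonals in an n-gon is n(n - 3)/2.
For n = 13: 13(13 - 3)/2 = 13 × 10 / 2 = 65.

65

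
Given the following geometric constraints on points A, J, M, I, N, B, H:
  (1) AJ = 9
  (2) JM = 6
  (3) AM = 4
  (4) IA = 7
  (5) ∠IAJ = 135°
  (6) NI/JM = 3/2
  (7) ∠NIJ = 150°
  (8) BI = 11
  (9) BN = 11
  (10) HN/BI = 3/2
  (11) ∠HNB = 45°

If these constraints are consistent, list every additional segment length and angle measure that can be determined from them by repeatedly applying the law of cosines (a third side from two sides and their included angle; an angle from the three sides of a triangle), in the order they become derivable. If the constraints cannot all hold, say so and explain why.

The constraints are consistent. Derivable facts, in order:
After 1 step:
- BH ≈ 11.69
- JI ≈ 14.8
- ∠AJM = 20.74°
- ∠AMJ = 127.17°
- ∠BIN = 65.85°
- ∠BNI = 65.85°
- ∠IBN = 48.3°
- ∠JAM = 32.09°
After 2 steps:
- JN ≈ 23.04
- ∠AIJ = 25.46°
- ∠AJI = 19.54°
- ∠BHN = 41.73°
- ∠HBN = 93.27°
After 3 steps:
- ∠IJN = 11.26°
- ∠INJ = 18.74°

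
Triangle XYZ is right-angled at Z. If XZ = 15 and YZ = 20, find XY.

In a right triangle, the square of the hypotenuse equals the sum of the squares of the two legs.
The legs are 15 and 20, so the hypotenuse = sqrt(225 + 400) = sqrt(625) = 25.

25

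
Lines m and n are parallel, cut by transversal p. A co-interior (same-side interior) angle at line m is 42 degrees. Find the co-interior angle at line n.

Co-interior angles sum to 180: 180 - 42 = 138 degrees.

138 degrees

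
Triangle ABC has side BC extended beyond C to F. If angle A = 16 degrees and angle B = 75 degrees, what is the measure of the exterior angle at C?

The interior angle at C is 180 - 16 - 75 = 89 degrees.
The exterior angle and interior angle at C are supplementary:
Exterior angle = 180 - 89 = 91 degrees.

91 degrees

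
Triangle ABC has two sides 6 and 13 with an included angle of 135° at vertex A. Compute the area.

Area = (1/2)(6)(13) sin(135°) = (1/2)(6)(13)(sqrt(2)/2) = 39*sqrt(2)/2

39*sqrt(2)/2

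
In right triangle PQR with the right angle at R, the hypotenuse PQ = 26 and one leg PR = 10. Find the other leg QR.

QR = sqrt(26^2 - 10^2) = sqrt(576) = 24

24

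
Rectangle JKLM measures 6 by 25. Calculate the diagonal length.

d = sqrt(6^2 + 25^2) = sqrt(661)

sqrt(661)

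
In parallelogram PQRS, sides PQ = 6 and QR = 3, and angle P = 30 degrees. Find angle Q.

Consecutive angles are supplementary: angle Q = 180 - 30 = 150 degrees.

150 degrees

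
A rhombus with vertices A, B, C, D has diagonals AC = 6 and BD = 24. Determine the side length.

The diagonals of a rhombus bisect each other at right angles.
Half-diagonals: 6/2 = 3 and 24/2 = 12
side = sqrt(3^2 + 12^2)
side = sqrt(9 + 144)
side = sqrt(153) = 3*sqrt(17)

3*sqrt(17)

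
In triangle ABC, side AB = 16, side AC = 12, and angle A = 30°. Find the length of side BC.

When two sides and the included angle are known, the law of cosines gives the third side.
c^2 = a^2 + b^2 - 2ab cos(C) generalizes the Pythagorean theorem to non-right triangles.
Here: BC^2 = 256 + 144 - 384*(sqrt(3)/2) = 400 - 192*sqrt(3)
BC = 4*sqrt(25 - 12*sqrt(3))

4*sqrt(25 - 12*sqrt(3))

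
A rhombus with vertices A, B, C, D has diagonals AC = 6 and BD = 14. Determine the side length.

The diagonals of a rhombus bisect each other at right angles.
Half-diagonals: 6/2 = 3 and 14/2 = 7
side = sqrt(3^2 + 7^2)
side = sqrt(9 + 49)
side = sqrt(58)

sqrt(58)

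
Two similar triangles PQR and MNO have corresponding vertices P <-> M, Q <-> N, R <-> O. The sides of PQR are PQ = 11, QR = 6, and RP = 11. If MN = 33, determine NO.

Since the triangles are similar, the ratio of corresponding sides is constant.
Scale factor k = MN / PQ = 33 / 11 = 3
NO = k * QR = 3 * 6 = 18

18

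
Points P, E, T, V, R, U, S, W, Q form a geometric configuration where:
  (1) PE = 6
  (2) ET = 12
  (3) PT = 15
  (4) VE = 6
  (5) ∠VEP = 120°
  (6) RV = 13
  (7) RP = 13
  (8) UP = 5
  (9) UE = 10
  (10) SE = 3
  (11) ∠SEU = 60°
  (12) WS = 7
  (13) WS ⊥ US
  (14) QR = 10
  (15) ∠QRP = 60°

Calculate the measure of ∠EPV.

Step 1: By the law of cosines on triangle PEV: PV² = 6² + 6² − 2·6·6·cos(120°) = 108, so PV = 6·√3.
Step 2: By the inverse law of cosines on triangle EPV: cos(∠EPV) = (6² + (6·√3)² − 6²) / (2·6·6·√3) = 108/124.71 = 0.866, so ∠EPV = 30°.

Therefore, the measure of angle ∠EPV = 30°.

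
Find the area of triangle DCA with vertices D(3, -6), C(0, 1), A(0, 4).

Shoelace: Area = (1/2)|3(1-4) + 0(4--6) + 0(-6-1)| = (1/2)(9) = 9/2

9/2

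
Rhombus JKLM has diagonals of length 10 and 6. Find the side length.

The diagonals of a rhombus bisect each other at right angles.
Half-diagonals: 10/2 = 5 and 6/2 = 3
side = sqrt(5^2 + 3^2)
side = sqrt(25 + 9)
side = sqrt(34)

sqrt(34)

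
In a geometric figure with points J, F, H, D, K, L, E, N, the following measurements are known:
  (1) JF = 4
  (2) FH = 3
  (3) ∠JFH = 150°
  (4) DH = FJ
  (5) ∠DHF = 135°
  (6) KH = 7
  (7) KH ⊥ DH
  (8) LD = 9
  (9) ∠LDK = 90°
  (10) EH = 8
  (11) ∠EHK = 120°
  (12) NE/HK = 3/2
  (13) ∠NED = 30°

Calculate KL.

From the given relations: DH = FJ = 4.
Step 1: By the law of cosines on triangle DHK: DK² = 4² + 7² − 2·4·7·cos(90°) = 65, so DK = √65.
Step 2: By the law of cosines on triangle KDL: KL² = √65² + 9² − 2·√65·9·cos(90°) = 146, so KL = √146.

Therefore, the length of KL = √146.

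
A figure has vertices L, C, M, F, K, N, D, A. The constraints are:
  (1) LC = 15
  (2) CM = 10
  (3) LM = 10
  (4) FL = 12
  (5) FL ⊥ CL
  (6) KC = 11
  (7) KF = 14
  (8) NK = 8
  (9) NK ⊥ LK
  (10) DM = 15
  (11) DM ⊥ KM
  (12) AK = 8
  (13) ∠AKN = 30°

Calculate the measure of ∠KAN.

Step 1: By the law of cosines on triangle AKN: AN² = 8² + 8² − 2·8·8·cos(30°) = 17.15, so AN ≈ 4.14.
Step 2: By the inverse law of cosines on triangle KAN: cos(∠KAN) = (8² + 4.14² − 8²) / (2·8·4.14) = 17.15/66.26 = 0.2588, so ∠KAN = 75°.

Therefore, the measure of angle ∠KAN = 75°.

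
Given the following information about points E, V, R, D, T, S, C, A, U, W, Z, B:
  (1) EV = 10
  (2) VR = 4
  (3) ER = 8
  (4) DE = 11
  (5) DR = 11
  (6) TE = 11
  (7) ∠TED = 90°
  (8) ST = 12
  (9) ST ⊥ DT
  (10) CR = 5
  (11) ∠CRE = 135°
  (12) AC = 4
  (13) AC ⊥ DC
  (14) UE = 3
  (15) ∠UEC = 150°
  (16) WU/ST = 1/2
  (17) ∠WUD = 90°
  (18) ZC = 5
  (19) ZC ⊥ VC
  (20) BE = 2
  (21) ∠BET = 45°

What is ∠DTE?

Step 1: By the law of cosines on triangle TED: TD² = 11² + 11² − 2·11·11·cos(90°) = 242, so TD = 11·√2.
Step 2: By the inverse law of cosines on triangle DTE: cos(∠DTE) = ((11·√2)² + 11² − 11²) / (2·11·√2·11) = 242/342.24 = 0.7071, so ∠DTE = 45°.

Therefore, the measure of angle ∠DTE = 45°.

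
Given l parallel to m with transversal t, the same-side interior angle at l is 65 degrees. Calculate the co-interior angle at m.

Co-interior (same-side interior) angles are between the parallel lines on the same side of the transversal.
Unlike corresponding or alternate interior angles, they are supplementary rather than equal.
So the angle = 180 - 65 = 115 degrees.

115 degrees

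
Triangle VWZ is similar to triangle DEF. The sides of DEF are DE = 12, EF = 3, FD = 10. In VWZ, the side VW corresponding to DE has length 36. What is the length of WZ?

Similar triangles have proportional sides. Setting up the proportion:
VW / DE = WZ / EF
36 / 12 = WZ / 3
WZ = 3 * 36 / 12 = 9.

9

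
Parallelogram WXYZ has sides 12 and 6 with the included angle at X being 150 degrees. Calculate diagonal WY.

Using the law of cosines:
d^2 = 12^2 + 6^2 - 2(12)(6)cos(150 degrees)
d^2 = 144 + 36 - 144*-sqrt(3)/2
d^2 = 72*sqrt(3) + 180
d = 6*sqrt(2*sqrt(3) + 5)

6*sqrt(2*sqrt(3) + 5)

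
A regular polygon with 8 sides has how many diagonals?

Total line segments between 8 vertices = C(8,2) = 28.
Subtract the 8 sides: 28 - 8 = 20 diagonals.

20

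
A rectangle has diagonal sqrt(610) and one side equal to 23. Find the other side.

Using the Pythagorean theorem: d^2 = a^2 + b^2
b^2 = d^2 - a^2
b^2 = 610 - 529
b^2 = 81
b = sqrt(81) = 9

9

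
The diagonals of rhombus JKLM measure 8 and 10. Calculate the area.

Area = (8 * 10) / 2 = 80 / 2 = 40

40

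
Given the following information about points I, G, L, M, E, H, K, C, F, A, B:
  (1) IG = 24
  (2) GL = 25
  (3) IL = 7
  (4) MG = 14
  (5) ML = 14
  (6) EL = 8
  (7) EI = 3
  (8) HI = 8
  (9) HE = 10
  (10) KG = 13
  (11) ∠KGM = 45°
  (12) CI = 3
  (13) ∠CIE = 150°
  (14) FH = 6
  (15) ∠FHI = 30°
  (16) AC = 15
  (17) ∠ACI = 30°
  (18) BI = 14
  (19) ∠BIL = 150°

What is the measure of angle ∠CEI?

Step 1: By the law of cosines on triangle EIC: EC² = 3² + 3² − 2·3·3·cos(150°) = 33.59, so EC ≈ 5.8.
Step 2: By the inverse law of cosines on triangle CEI: cos(∠CEI) = (5.8² + 3² − 3²) / (2·5.8·3) = 33.59/34.77 = 0.9659, so ∠CEI = 15°.

Therefore, the measure of angle ∠CEI = 15°.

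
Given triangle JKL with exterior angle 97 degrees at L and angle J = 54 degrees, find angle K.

angle K = 97 - 54 = 43 degrees (exterior angle theorem).

43 degrees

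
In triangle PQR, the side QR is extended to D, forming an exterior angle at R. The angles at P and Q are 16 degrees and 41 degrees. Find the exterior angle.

Exterior angle = 16 + 41 = 57 degrees (exterior angle theorem).

57 degrees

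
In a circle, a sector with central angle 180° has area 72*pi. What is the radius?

The sector covers 180°/360° = 1/2 of the full circle.
Full circle area = 72*pi / 1/2 = 144*pi.
Since full area = πr², we get r² = 144*pi/π = 144, so r = 12.

12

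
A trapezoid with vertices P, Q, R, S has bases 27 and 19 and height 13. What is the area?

Area = (27 + 19) * 13 / 2 = 598 / 2 = 299

299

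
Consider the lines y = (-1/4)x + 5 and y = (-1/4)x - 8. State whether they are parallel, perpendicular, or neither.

Slope of line 1: m1 = -1/4
Slope of line 2: m2 = -1/4
Two lines are parallel if and only if they have equal slopes (or both are vertical).
Here m1 = m2 = -1/4, confirming the lines are parallel.

Parallel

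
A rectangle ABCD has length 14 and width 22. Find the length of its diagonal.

A rectangle's diagonal splits it into two right triangles, with the diagonal as the hypotenuse.
By the Pythagorean theorem, d^2 = 14^2 + 22^2 = 680.
Therefore d = sqrt(680) = 2*sqrt(170).

2*sqrt(170)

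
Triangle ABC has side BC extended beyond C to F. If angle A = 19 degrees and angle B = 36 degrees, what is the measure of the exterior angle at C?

Exterior angle = 19 + 36 = 55 degrees (exterior angle theorem).

55 degrees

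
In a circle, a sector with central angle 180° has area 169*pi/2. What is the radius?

r² = 360 × 169*pi/2 / (π × 180) = 169, so r = 13.

13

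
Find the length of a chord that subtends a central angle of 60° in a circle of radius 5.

Drop a perpendicular from the center to the chord, bisecting both the chord and the central angle.
Each half-chord = r sin(θ/2) = 5 sin(30°).
The full chord = 2 × 5 × sin(30°) = 5.

5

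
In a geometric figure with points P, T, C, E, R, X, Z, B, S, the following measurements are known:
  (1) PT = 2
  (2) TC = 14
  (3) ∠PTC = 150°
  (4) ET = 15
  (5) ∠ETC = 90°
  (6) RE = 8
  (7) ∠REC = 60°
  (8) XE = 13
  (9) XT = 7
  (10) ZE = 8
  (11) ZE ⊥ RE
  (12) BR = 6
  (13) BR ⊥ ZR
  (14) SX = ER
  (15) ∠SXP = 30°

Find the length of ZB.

Step 1: By the law of cosines on triangle ZER: ZR² = 8² + 8² − 2·8·8·cos(90°) = 128, so ZR = 8·√2.
Step 2: By the law of cosines on triangle ZRB: ZB² = (8·√2)² + 6² − 2·8·√2·6·cos(90°) = 164, so ZB = 2·√41.

Therefore, the length of ZB = 2·√41.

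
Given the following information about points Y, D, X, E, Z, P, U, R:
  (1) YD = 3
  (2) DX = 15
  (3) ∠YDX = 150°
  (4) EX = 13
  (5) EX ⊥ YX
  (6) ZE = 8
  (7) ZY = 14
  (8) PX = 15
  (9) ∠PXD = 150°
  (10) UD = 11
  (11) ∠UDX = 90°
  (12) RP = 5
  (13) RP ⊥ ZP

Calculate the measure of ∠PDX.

Step 1: By the law of cosines on triangle DXP: DP² = 15² + 15² − 2·15·15·cos(150°) = 839.71, so DP ≈ 28.98.
Step 2: By the inverse law of cosines on triangle PDX: cos(∠PDX) = (28.98² + 15² − 15²) / (2·28.98·15) = 839.71/869.33 = 0.9659, so ∠PDX = 15°.

Therefore, the measure of angle ∠PDX = 15°.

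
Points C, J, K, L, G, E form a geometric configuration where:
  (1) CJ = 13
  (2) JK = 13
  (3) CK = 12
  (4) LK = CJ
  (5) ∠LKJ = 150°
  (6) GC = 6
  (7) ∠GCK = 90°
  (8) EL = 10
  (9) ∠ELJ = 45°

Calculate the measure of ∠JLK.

From the given relations: LK = CJ = 13.
Step 1: By the law of cosines on triangle LKJ: LJ² = 13² + 13² − 2·13·13·cos(150°) = 630.72, so LJ ≈ 25.11.
Step 2: By the inverse law of cosines on triangle JLK: cos(∠JLK) = (25.11² + 13² − 13²) / (2·25.11·13) = 630.72/652.97 = 0.9659, so ∠JLK = 15°.

Therefore, the measure of angle ∠JLK = 15°.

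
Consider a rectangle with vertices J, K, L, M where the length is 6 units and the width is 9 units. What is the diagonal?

Using the Pythagorean theorem:
d² = 6² + 9² = 36 + 81 = 117
d = sqrt(117) = 3*sqrt(13)

3*sqrt(13)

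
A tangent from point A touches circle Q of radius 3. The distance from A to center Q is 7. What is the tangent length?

The tangent, radius, and line from the external point to the center form a right triangle.
The right angle is where the tangent meets the radius.
By the Pythagorean theorem: tangent² + 3² = 7²
tangent² = 49 - 9 = 40
tangent = 2*sqrt(10)

2*sqrt(10)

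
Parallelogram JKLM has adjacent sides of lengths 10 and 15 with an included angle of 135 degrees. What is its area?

The area of a parallelogram equals the product of two adjacent sides times the sine of the included angle.
This is because the height equals 15 * sin(135°) = 15*sqrt(2)/2.
Area = 10 * 15*sqrt(2)/2 = 75*sqrt(2)

75*sqrt(2)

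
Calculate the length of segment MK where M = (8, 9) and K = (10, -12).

d = sqrt((10 - 8)^2 + (-12 - 9)^2)
d = sqrt(2^2 + -21^2)
d = sqrt(4 + 441)
d = sqrt(445)

sqrt(445)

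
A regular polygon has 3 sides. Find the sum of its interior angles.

The sum of interior angles of an n-sided polygon is (n - 2) * 180.
For n = 3: (3 - 2) * 180 = 1 * 180 = 180 degrees.

180 degrees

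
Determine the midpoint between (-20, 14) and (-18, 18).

The midpoint is the average of the coordinates:
x: (-20 + -18)/2 = -19
y: (14 + 18)/2 = 16
Midpoint = (-19, 16)

(-19, 16)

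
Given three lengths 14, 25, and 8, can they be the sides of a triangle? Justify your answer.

Check the triangle inequality: 14 + 8 = 22 ≤ 25.
Since the sum of two sides does not exceed the third, no triangle can be formed.

No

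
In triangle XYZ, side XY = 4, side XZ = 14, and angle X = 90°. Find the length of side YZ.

By the law of cosines: YZ^2 = XY^2 + XZ^2 - 2*XY*XZ*cos(X)
YZ^2 = 4^2 + 14^2 - 2*4*14*cos(90°)
YZ^2 = 16 + 196 - 112*(0)
YZ^2 = 212
YZ = 2*sqrt(53)

2*sqrt(53)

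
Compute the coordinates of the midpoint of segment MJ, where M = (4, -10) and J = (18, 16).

M = ((x₁ + x₂)/2, (y₁ + y₂)/2)
= ((4 + 18)/2, (-10 + 16)/2)
= (22/2, 6/2) = (11, 3)

(11, 3)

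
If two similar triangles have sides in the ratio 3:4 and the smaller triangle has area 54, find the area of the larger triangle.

For similar figures, the area ratio equals the square of the side ratio.
Side ratio (the smaller triangle to the larger triangle) = 3:4, so area ratio = 3^2:4^2 = 9:16.
If the area of the smaller triangle is 54, then the area of the larger triangle = 54 * (16/9) = 96.

96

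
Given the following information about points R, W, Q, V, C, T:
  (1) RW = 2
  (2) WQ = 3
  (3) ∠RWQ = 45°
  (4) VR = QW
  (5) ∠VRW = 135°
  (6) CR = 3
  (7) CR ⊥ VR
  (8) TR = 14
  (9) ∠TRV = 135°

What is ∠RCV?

From the given relations: VR = QW = 3.
Step 1: By the law of cosines on triangle CRV: CV² = 3² + 3² − 2·3·3·cos(90°) = 18, so CV = 3·√2.
Step 2: By the inverse law of cosines on triangle RCV: cos(∠RCV) = (3² + (3·√2)² − 3²) / (2·3·3·√2) = 18/25.46 = 0.7071, so ∠RCV = 45°.

Therefore, the measure of angle ∠RCV = 45°.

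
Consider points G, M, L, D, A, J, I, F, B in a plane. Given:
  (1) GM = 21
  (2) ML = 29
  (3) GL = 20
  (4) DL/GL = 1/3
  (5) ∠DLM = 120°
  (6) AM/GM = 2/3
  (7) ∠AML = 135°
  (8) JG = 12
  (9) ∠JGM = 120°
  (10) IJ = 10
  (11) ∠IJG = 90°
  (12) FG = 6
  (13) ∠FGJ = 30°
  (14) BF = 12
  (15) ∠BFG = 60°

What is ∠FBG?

Step 1: By the law of cosines on triangle BFG: BG² = 12² + 6² − 2·12·6·cos(60°) = 108, so BG = 6·√3.
Step 2: By the inverse law of cosines on triangle FBG: cos(∠FBG) = (12² + (6·√3)² − 6²) / (2·12·6·√3) = 216/249.42 = 0.866, so ∠FBG = 30°.

Therefore, the measure of angle ∠FBG = 30°.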